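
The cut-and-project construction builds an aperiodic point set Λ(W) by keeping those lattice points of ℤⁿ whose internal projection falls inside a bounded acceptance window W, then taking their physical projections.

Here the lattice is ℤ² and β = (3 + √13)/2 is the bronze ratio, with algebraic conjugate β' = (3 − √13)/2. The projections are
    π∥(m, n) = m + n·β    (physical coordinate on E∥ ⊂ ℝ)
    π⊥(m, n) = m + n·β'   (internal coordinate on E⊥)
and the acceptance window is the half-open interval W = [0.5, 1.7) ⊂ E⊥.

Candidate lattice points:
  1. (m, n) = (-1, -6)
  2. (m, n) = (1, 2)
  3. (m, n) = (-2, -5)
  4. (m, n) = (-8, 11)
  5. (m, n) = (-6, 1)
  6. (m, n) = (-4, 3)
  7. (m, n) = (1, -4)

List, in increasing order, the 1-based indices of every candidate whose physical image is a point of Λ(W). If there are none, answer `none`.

1

β' = (3−√13)/2 ≈ -0.3028.
#1 (-1,-6): internal coord -1 + (-6)·β' = +0.8167; +0.8167 ∈ [0.5, 1.7) → IN Λ
#2 (1,2): internal coord 1 + (2)·β' = +0.3944; +0.3944 ∉ [0.5, 1.7) → out
#3 (-2,-5): internal coord -2 + (-5)·β' = -0.4861; -0.4861 ∉ [0.5, 1.7) → out
#4 (-8,11): internal coord -8 + (11)·β' = -11.3305; -11.3305 ∉ [0.5, 1.7) → out
#5 (-6,1): internal coord -6 + (1)·β' = -6.3028; -6.3028 ∉ [0.5, 1.7) → out
#6 (-4,3): internal coord -4 + (3)·β' = -4.9083; -4.9083 ∉ [0.5, 1.7) → out
#7 (1,-4): internal coord 1 + (-4)·β' = +2.2111; +2.2111 ∉ [0.5, 1.7) → out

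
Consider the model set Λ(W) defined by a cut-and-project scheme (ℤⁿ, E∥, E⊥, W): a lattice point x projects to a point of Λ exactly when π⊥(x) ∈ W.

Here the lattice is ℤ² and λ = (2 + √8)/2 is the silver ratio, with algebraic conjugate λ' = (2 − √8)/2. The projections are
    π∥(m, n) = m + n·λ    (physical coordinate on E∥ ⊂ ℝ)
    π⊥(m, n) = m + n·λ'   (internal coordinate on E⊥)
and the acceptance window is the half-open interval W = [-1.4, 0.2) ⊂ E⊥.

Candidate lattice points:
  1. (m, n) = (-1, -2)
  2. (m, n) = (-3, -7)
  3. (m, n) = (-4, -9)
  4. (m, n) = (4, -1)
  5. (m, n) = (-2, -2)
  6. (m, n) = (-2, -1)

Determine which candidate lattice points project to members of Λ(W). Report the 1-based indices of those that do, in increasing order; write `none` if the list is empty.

1, 2, 3, 5

λ' = (2−√8)/2 ≈ -0.414214.
#1 (-1,-2): internal coord -1 + (-2)·λ' = -0.171573; -0.171573 ∈ [-1.4, 0.2) → IN Λ
#2 (-3,-7): internal coord -3 + (-7)·λ' = -0.100505; -0.100505 ∈ [-1.4, 0.2) → IN Λ
#3 (-4,-9): internal coord -4 + (-9)·λ' = -0.272078; -0.272078 ∈ [-1.4, 0.2) → IN Λ
#4 (4,-1): internal coord 4 + (-1)·λ' = +4.414214; +4.414214 ∉ [-1.4, 0.2) → out
#5 (-2,-2): internal coord -2 + (-2)·λ' = -1.171573; -1.171573 ∈ [-1.4, 0.2) → IN Λ
#6 (-2,-1): internal coord -2 + (-1)·λ' = -1.585786; -1.585786 ∉ [-1.4, 0.2) → out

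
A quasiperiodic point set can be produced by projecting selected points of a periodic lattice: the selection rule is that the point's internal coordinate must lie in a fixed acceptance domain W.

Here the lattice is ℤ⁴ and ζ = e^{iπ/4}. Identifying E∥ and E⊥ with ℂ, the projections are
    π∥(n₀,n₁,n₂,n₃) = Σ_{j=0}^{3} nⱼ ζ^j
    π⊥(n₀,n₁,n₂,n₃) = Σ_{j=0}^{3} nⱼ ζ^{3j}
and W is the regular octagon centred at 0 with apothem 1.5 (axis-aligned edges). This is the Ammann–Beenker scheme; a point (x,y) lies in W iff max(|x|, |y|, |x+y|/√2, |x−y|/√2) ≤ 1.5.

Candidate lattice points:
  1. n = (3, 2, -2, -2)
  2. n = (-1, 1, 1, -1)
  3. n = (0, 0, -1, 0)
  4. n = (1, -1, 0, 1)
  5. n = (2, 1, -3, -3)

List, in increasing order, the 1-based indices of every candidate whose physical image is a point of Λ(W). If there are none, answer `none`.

π⊥(n) = n₀ + n₁ζ³ + n₂ζ⁶ + n₃ζ⁹ where ζ = e^{iπ/4}.
candidate 1: n = (3, 2, -2, -2) → π⊥ ≈ (+0.171573, +2.000000); max(|x|,|y|,|x±y|/√2) = 2.000000 > 1.5 ⇒ ∉ W
candidate 2: n = (-1, 1, 1, -1) → π⊥ ≈ (-2.414214, -1.000000); max(|x|,|y|,|x±y|/√2) = 2.414214 > 1.5 ⇒ ∉ W
candidate 3: n = (0, 0, -1, 0) → π⊥ ≈ (+0.000000, +1.000000); max(|x|,|y|,|x±y|/√2) = 1.000000 ≤ 1.5 ⇒ ∈ W
candidate 4: n = (1, -1, 0, 1) → π⊥ ≈ (+2.414214, +0.000000); max(|x|,|y|,|x±y|/√2) = 2.414214 > 1.5 ⇒ ∉ W
candidate 5: n = (2, 1, -3, -3) → π⊥ ≈ (-0.828427, +1.585786); max(|x|,|y|,|x±y|/√2) = 1.707107 > 1.5 ⇒ ∉ W

3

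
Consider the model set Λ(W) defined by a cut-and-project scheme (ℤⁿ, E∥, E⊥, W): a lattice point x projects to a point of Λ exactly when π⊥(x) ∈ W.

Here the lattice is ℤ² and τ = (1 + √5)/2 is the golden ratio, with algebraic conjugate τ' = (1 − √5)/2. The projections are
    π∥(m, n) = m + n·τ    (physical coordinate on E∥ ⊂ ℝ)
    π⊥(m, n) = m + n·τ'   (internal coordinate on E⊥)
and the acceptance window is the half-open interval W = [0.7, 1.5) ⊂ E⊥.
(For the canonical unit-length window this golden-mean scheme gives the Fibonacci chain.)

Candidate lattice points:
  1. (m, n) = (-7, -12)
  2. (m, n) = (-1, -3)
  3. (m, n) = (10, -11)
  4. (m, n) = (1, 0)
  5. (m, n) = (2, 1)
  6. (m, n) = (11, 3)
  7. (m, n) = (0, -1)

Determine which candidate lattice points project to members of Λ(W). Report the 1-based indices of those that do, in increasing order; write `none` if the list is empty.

τ' = (1−√5)/2 ≈ -0.618034.
#1 (-7,-12): internal coord -7 + (-12)·τ' = +0.416408; +0.416408 ∉ [0.7, 1.5) → out
#2 (-1,-3): internal coord -1 + (-3)·τ' = +0.854102; +0.854102 ∈ [0.7, 1.5) → IN Λ
#3 (10,-11): internal coord 10 + (-11)·τ' = +16.798374; +16.798374 ∉ [0.7, 1.5) → out
#4 (1,0): internal coord 1 + (0)·τ' = +1.000000; +1.000000 ∈ [0.7, 1.5) → IN Λ
#5 (2,1): internal coord 2 + (1)·τ' = +1.381966; +1.381966 ∈ [0.7, 1.5) → IN Λ
#6 (11,3): internal coord 11 + (3)·τ' = +9.145898; +9.145898 ∉ [0.7, 1.5) → out
#7 (0,-1): internal coord 0 + (-1)·τ' = +0.618034; +0.618034 ∉ [0.7, 1.5) → out

2, 4, 5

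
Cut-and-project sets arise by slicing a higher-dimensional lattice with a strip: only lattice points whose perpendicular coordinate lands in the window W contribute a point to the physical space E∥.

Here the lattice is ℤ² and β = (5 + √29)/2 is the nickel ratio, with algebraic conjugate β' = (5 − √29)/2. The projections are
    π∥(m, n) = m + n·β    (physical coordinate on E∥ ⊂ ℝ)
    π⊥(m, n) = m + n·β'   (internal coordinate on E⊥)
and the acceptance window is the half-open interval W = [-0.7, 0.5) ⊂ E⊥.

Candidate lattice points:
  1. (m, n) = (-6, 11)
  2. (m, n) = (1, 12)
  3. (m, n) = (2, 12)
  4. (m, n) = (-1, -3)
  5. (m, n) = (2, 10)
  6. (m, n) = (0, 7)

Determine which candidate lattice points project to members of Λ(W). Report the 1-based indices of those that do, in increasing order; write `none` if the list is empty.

β' = (5−√29)/2 ≈ -0.1926.
candidate 1: (m,n)=(-6,11) → π∥ = -6+11·β ≈ 51.1184, π⊥ = -6+11·β' ≈ -8.1184 ∉ [-0.7, 0.5) ⇒ out
candidate 2: (m,n)=(1,12) → π∥ = 1+12·β ≈ 63.3110, π⊥ = 1+12·β' ≈ -1.3110 ∉ [-0.7, 0.5) ⇒ out
candidate 3: (m,n)=(2,12) → π∥ = 2+12·β ≈ 64.3110, π⊥ = 2+12·β' ≈ -0.3110 ∈ [-0.7, 0.5) ⇒ IN Λ
candidate 4: (m,n)=(-1,-3) → π∥ = -1-3·β ≈ -16.5777, π⊥ = -1-3·β' ≈ -0.4223 ∈ [-0.7, 0.5) ⇒ IN Λ
candidate 5: (m,n)=(2,10) → π∥ = 2+10·β ≈ 53.9258, π⊥ = 2+10·β' ≈ 0.0742 ∈ [-0.7, 0.5) ⇒ IN Λ
candidate 6: (m,n)=(0,7) → π∥ = 0+7·β ≈ 36.3481, π⊥ = 0+7·β' ≈ -1.3481 ∉ [-0.7, 0.5) ⇒ out

3, 4, 5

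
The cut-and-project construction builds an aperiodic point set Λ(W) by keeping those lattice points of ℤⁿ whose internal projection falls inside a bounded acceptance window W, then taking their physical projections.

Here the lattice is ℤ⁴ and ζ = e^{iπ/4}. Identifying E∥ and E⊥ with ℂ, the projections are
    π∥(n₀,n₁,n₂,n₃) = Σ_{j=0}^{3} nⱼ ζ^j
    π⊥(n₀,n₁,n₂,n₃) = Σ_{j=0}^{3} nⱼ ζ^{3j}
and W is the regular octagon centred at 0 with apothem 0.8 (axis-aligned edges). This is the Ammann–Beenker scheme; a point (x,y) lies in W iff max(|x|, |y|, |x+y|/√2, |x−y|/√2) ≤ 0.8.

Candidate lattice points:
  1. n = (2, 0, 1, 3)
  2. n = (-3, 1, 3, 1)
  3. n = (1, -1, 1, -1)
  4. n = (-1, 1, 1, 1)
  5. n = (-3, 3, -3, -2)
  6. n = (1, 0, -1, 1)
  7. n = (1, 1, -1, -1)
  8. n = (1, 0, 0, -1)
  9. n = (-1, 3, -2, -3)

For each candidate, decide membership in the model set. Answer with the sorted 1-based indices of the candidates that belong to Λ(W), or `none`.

8

Internal map: ζ^{3j} for j=0..3 gives (1,0), (−√2/2,√2/2), (0,−1), (√2/2,√2/2).
#1 (2, 0, 1, 3): internal (4.12132, 1.12132); octagon support 4.12132 vs apothem 0.8 → ∉ W
#2 (-3, 1, 3, 1): internal (-3.00000, -1.58579); octagon support 3.24264 vs apothem 0.8 → ∉ W
#3 (1, -1, 1, -1): internal (1.00000, -2.41421); octagon support 2.41421 vs apothem 0.8 → ∉ W
#4 (-1, 1, 1, 1): internal (-1.00000, 0.41421); octagon support 1.00000 vs apothem 0.8 → ∉ W
#5 (-3, 3, -3, -2): internal (-6.53553, 3.70711); octagon support 7.24264 vs apothem 0.8 → ∉ W
#6 (1, 0, -1, 1): internal (1.70711, 1.70711); octagon support 2.41421 vs apothem 0.8 → ∉ W
#7 (1, 1, -1, -1): internal (-0.41421, 1.00000); octagon support 1.00000 vs apothem 0.8 → ∉ W
#8 (1, 0, 0, -1): internal (0.29289, -0.70711); octagon support 0.70711 vs apothem 0.8 → ∈ W
#9 (-1, 3, -2, -3): internal (-5.24264, 2.00000); octagon support 5.24264 vs apothem 0.8 → ∉ W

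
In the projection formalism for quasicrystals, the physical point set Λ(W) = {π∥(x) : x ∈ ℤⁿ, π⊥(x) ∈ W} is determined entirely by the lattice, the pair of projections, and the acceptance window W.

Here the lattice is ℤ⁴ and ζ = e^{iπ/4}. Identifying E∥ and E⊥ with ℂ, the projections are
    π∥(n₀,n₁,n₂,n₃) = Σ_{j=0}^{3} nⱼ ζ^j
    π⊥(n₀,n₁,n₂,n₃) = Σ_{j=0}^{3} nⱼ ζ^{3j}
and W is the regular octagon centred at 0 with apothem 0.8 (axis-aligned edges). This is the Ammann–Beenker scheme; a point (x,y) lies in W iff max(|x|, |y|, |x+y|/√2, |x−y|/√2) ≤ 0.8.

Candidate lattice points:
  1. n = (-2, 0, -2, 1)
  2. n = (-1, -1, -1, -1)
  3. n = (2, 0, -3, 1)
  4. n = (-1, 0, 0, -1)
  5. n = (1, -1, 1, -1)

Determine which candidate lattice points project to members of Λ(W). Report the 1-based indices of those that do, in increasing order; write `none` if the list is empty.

π⊥(n) = n₀ + n₁ζ³ + n₂ζ⁶ + n₃ζ⁹ where ζ = e^{iπ/4}.
#1 (-2, 0, -2, 1): internal (-1.29289, 2.70711); octagon support 2.82843 vs apothem 0.8 → ∉ W
#2 (-1, -1, -1, -1): internal (-1.00000, -0.41421); octagon support 1.00000 vs apothem 0.8 → ∉ W
#3 (2, 0, -3, 1): internal (2.70711, 3.70711); octagon support 4.53553 vs apothem 0.8 → ∉ W
#4 (-1, 0, 0, -1): internal (-1.70711, -0.70711); octagon support 1.70711 vs apothem 0.8 → ∉ W
#5 (1, -1, 1, -1): internal (1.00000, -2.41421); octagon support 2.41421 vs apothem 0.8 → ∉ W

none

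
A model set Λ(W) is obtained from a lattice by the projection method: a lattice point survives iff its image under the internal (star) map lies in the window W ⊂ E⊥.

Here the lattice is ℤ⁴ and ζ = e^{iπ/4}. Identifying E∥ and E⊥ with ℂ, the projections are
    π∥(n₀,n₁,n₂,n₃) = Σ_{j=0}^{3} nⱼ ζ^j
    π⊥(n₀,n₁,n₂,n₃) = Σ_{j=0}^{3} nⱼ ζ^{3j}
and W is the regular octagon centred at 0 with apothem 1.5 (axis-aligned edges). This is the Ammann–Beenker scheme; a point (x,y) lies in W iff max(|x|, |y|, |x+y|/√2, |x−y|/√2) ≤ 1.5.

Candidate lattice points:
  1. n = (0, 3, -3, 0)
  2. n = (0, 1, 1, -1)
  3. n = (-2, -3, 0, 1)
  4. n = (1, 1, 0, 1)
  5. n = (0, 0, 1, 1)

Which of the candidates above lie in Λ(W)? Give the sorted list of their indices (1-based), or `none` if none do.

5

π⊥(n) = n₀ + n₁ζ³ + n₂ζ⁶ + n₃ζ⁹ where ζ = e^{iπ/4}.
candidate 1: n = (0, 3, -3, 0) → π⊥ ≈ (-2.121320, +5.121320); max(|x|,|y|,|x±y|/√2) = 5.121320 > 1.5 ⇒ ∉ W
candidate 2: n = (0, 1, 1, -1) → π⊥ ≈ (-1.414214, -1.000000); max(|x|,|y|,|x±y|/√2) = 1.707107 > 1.5 ⇒ ∉ W
candidate 3: n = (-2, -3, 0, 1) → π⊥ ≈ (+0.828427, -1.414214); max(|x|,|y|,|x±y|/√2) = 1.585786 > 1.5 ⇒ ∉ W
candidate 4: n = (1, 1, 0, 1) → π⊥ ≈ (+1.000000, +1.414214); max(|x|,|y|,|x±y|/√2) = 1.707107 > 1.5 ⇒ ∉ W
candidate 5: n = (0, 0, 1, 1) → π⊥ ≈ (+0.707107, -0.292893); max(|x|,|y|,|x±y|/√2) = 0.707107 ≤ 1.5 ⇒ ∈ W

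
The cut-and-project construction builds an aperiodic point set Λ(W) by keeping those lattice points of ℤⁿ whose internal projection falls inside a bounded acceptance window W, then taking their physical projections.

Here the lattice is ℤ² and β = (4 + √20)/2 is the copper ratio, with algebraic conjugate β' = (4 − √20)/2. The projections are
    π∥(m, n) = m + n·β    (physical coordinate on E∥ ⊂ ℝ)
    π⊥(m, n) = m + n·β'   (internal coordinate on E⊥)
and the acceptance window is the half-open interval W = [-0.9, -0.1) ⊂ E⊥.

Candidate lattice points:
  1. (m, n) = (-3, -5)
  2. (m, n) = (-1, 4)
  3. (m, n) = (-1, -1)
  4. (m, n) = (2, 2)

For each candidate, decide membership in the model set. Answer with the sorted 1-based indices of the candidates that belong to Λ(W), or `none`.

β' = (4−√20)/2 ≈ -0.2361.
candidate 1: (m,n)=(-3,-5) → π∥ = -3-5·β ≈ -24.1803, π⊥ = -3-5·β' ≈ -1.8197 ∉ [-0.9, -0.1) ⇒ out
candidate 2: (m,n)=(-1,4) → π∥ = -1+4·β ≈ 15.9443, π⊥ = -1+4·β' ≈ -1.9443 ∉ [-0.9, -0.1) ⇒ out
candidate 3: (m,n)=(-1,-1) → π∥ = -1-1·β ≈ -5.2361, π⊥ = -1-1·β' ≈ -0.7639 ∈ [-0.9, -0.1) ⇒ IN Λ
candidate 4: (m,n)=(2,2) → π∥ = 2+2·β ≈ 10.4721, π⊥ = 2+2·β' ≈ 1.5279 ∉ [-0.9, -0.1) ⇒ out

3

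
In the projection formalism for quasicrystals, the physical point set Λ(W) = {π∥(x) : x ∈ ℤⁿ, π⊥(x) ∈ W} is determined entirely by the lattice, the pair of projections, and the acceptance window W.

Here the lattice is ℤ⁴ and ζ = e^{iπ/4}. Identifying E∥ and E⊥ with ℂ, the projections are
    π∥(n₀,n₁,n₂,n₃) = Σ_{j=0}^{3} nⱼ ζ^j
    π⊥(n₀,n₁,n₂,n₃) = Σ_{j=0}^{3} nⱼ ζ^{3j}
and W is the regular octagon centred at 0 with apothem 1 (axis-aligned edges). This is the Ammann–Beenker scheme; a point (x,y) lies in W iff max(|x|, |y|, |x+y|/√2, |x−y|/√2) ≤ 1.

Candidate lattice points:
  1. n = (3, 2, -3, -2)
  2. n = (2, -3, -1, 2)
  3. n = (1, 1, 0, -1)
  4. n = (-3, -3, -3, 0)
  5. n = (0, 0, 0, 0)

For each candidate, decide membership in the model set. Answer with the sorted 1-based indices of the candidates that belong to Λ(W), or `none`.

π⊥(n) = n₀ + n₁ζ³ + n₂ζ⁶ + n₃ζ⁹ where ζ = e^{iπ/4}.
candidate 1: n = (3, 2, -3, -2) → π⊥ ≈ (+0.17157, +3.00000); max(|x|,|y|,|x±y|/√2) = 3.00000 > 1 ⇒ ∉ W
candidate 2: n = (2, -3, -1, 2) → π⊥ ≈ (+5.53553, +0.29289); max(|x|,|y|,|x±y|/√2) = 5.53553 > 1 ⇒ ∉ W
candidate 3: n = (1, 1, 0, -1) → π⊥ ≈ (-0.41421, +0.00000); max(|x|,|y|,|x±y|/√2) = 0.41421 ≤ 1 ⇒ ∈ W
candidate 4: n = (-3, -3, -3, 0) → π⊥ ≈ (-0.87868, +0.87868); max(|x|,|y|,|x±y|/√2) = 1.24264 > 1 ⇒ ∉ W
candidate 5: n = (0, 0, 0, 0) → π⊥ ≈ (+0.00000, +0.00000); max(|x|,|y|,|x±y|/√2) = 0.00000 ≤ 1 ⇒ ∈ W

3, 5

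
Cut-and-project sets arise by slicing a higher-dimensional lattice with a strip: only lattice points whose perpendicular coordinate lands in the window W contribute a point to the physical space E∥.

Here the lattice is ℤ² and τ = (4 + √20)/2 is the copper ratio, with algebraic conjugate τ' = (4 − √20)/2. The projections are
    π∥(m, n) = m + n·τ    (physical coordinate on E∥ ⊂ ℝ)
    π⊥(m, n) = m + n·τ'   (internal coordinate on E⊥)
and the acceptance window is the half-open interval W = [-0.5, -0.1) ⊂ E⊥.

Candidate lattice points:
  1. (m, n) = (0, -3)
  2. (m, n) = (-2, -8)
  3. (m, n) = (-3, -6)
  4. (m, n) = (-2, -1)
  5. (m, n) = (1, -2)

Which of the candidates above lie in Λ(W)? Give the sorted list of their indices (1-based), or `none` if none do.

Numerically τ ≈ 4.23607 and τ' = −1/τ ≈ -0.23607.
[1] lift (0,-3): star map gives 0.70820; window check -0.5 ≤ 0.70820 < -0.1 is false → out
[2] lift (-2,-8): star map gives -0.11146; window check -0.5 ≤ -0.11146 < -0.1 is true → IN Λ
[3] lift (-3,-6): star map gives -1.58359; window check -0.5 ≤ -1.58359 < -0.1 is false → out
[4] lift (-2,-1): star map gives -1.76393; window check -0.5 ≤ -1.76393 < -0.1 is false → out
[5] lift (1,-2): star map gives 1.47214; window check -0.5 ≤ 1.47214 < -0.1 is false → out

2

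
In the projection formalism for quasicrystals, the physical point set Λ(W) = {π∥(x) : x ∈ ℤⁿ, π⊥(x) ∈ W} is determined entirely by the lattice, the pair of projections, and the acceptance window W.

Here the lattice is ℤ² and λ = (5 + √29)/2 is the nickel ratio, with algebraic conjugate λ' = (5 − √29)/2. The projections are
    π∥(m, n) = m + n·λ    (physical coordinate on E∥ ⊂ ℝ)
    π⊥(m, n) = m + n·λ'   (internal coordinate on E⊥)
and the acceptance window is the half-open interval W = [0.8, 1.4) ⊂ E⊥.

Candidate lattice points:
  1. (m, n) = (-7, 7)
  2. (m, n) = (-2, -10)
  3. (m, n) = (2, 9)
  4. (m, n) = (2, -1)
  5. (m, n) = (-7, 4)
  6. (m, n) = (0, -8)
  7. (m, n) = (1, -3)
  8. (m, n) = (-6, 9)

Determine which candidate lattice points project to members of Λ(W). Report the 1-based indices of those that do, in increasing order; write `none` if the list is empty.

Numerically λ ≈ 5.192582 and λ' = −1/λ ≈ -0.192582.
candidate 1: (m,n)=(-7,7) → π∥ = -7+7·λ ≈ 29.348077, π⊥ = -7+7·λ' ≈ -8.348077 ∉ [0.8, 1.4) ⇒ out
candidate 2: (m,n)=(-2,-10) → π∥ = -2-10·λ ≈ -53.925824, π⊥ = -2-10·λ' ≈ -0.074176 ∉ [0.8, 1.4) ⇒ out
candidate 3: (m,n)=(2,9) → π∥ = 2+9·λ ≈ 48.733242, π⊥ = 2+9·λ' ≈ 0.266758 ∉ [0.8, 1.4) ⇒ out
candidate 4: (m,n)=(2,-1) → π∥ = 2-1·λ ≈ -3.192582, π⊥ = 2-1·λ' ≈ 2.192582 ∉ [0.8, 1.4) ⇒ out
candidate 5: (m,n)=(-7,4) → π∥ = -7+4·λ ≈ 13.770330, π⊥ = -7+4·λ' ≈ -7.770330 ∉ [0.8, 1.4) ⇒ out
candidate 6: (m,n)=(0,-8) → π∥ = 0-8·λ ≈ -41.540659, π⊥ = 0-8·λ' ≈ 1.540659 ∉ [0.8, 1.4) ⇒ out
candidate 7: (m,n)=(1,-3) → π∥ = 1-3·λ ≈ -14.577747, π⊥ = 1-3·λ' ≈ 1.577747 ∉ [0.8, 1.4) ⇒ out
candidate 8: (m,n)=(-6,9) → π∥ = -6+9·λ ≈ 40.733242, π⊥ = -6+9·λ' ≈ -7.733242 ∉ [0.8, 1.4) ⇒ out

none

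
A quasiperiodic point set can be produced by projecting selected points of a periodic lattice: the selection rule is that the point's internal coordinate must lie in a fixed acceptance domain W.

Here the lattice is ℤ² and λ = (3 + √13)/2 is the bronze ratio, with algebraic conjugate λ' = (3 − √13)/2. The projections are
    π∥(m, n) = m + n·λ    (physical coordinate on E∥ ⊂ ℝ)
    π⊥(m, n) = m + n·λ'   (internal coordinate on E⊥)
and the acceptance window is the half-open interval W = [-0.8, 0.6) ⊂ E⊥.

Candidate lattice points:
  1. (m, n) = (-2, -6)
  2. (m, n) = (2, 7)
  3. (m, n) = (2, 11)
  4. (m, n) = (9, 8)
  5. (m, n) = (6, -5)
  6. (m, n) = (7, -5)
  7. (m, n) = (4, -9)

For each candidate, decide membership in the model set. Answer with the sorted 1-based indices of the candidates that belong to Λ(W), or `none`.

Compute λ' = (3−√13)/2 = -0.302776, so π⊥(m,n) = m -0.302776·n.
[1] lift (-2,-6): star map gives -0.183346; window check -0.8 ≤ -0.183346 < 0.6 is true → IN Λ
[2] lift (2,7): star map gives -0.119429; window check -0.8 ≤ -0.119429 < 0.6 is true → IN Λ
[3] lift (2,11): star map gives -1.330532; window check -0.8 ≤ -1.330532 < 0.6 is false → out
[4] lift (9,8): star map gives 6.577795; window check -0.8 ≤ 6.577795 < 0.6 is false → out
[5] lift (6,-5): star map gives 7.513878; window check -0.8 ≤ 7.513878 < 0.6 is false → out
[6] lift (7,-5): star map gives 8.513878; window check -0.8 ≤ 8.513878 < 0.6 is false → out
[7] lift (4,-9): star map gives 6.724981; window check -0.8 ≤ 6.724981 < 0.6 is false → out

1, 2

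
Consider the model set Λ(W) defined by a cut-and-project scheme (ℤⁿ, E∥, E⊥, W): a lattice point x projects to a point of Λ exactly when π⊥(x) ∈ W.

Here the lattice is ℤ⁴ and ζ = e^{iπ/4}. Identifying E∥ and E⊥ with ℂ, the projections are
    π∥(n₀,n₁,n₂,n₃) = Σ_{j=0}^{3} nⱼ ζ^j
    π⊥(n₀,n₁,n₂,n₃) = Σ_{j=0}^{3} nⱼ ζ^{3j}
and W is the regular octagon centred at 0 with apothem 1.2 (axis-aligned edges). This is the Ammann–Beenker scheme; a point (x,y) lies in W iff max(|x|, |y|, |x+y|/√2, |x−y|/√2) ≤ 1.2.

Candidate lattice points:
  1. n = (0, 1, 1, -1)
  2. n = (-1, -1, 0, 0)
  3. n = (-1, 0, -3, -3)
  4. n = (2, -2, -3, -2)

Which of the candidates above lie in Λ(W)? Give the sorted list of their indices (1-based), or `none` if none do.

With ζ = e^{iπ/4} the internal vectors are ζ^0,ζ^3,ζ^6,ζ^9.
candidate 1: n = (0, 1, 1, -1) → π⊥ ≈ (-1.4142, -1.0000); max(|x|,|y|,|x±y|/√2) = 1.7071 > 1.2 ⇒ ∉ W
candidate 2: n = (-1, -1, 0, 0) → π⊥ ≈ (-0.2929, -0.7071); max(|x|,|y|,|x±y|/√2) = 0.7071 ≤ 1.2 ⇒ ∈ W
candidate 3: n = (-1, 0, -3, -3) → π⊥ ≈ (-3.1213, +0.8787); max(|x|,|y|,|x±y|/√2) = 3.1213 > 1.2 ⇒ ∉ W
candidate 4: n = (2, -2, -3, -2) → π⊥ ≈ (+2.0000, +0.1716); max(|x|,|y|,|x±y|/√2) = 2.0000 > 1.2 ⇒ ∉ W

2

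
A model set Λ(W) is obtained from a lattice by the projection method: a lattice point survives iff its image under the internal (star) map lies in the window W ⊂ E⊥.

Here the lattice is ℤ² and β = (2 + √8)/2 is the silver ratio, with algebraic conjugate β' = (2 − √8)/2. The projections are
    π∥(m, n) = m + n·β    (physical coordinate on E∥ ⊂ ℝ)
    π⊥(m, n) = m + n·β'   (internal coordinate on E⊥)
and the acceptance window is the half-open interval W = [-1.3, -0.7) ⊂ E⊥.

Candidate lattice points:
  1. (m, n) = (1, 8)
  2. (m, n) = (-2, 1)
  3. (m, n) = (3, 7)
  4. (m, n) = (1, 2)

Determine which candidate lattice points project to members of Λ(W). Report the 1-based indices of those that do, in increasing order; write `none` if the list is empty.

Numerically β ≈ 2.4142 and β' = −1/β ≈ -0.4142.
#1 (1,8): internal coord 1 + (8)·β' = -2.3137; -2.3137 ∉ [-1.3, -0.7) → out
#2 (-2,1): internal coord -2 + (1)·β' = -2.4142; -2.4142 ∉ [-1.3, -0.7) → out
#3 (3,7): internal coord 3 + (7)·β' = +0.1005; +0.1005 ∉ [-1.3, -0.7) → out
#4 (1,2): internal coord 1 + (2)·β' = +0.1716; +0.1716 ∉ [-1.3, -0.7) → out

none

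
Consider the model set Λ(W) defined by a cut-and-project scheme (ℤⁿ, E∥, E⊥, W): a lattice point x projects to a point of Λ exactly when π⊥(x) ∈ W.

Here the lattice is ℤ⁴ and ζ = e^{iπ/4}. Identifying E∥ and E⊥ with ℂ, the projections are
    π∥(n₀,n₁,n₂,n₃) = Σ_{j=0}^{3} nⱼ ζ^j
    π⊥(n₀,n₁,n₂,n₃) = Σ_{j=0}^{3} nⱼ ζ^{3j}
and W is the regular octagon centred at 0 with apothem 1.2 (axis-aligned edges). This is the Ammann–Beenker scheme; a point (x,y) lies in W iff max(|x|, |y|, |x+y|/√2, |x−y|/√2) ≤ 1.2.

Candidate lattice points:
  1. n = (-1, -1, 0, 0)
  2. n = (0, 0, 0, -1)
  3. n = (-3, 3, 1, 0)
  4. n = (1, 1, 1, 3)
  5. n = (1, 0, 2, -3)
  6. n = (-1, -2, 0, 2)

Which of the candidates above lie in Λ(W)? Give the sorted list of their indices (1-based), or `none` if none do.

With ζ = e^{iπ/4} the internal vectors are ζ^0,ζ^3,ζ^6,ζ^9.
candidate 1: n = (-1, -1, 0, 0) → π⊥ ≈ (-0.2929, -0.7071); max(|x|,|y|,|x±y|/√2) = 0.7071 ≤ 1.2 ⇒ ∈ W
candidate 2: n = (0, 0, 0, -1) → π⊥ ≈ (-0.7071, -0.7071); max(|x|,|y|,|x±y|/√2) = 1.0000 ≤ 1.2 ⇒ ∈ W
candidate 3: n = (-3, 3, 1, 0) → π⊥ ≈ (-5.1213, +1.1213); max(|x|,|y|,|x±y|/√2) = 5.1213 > 1.2 ⇒ ∉ W
candidate 4: n = (1, 1, 1, 3) → π⊥ ≈ (+2.4142, +1.8284); max(|x|,|y|,|x±y|/√2) = 3.0000 > 1.2 ⇒ ∉ W
candidate 5: n = (1, 0, 2, -3) → π⊥ ≈ (-1.1213, -4.1213); max(|x|,|y|,|x±y|/√2) = 4.1213 > 1.2 ⇒ ∉ W
candidate 6: n = (-1, -2, 0, 2) → π⊥ ≈ (+1.8284, +0.0000); max(|x|,|y|,|x±y|/√2) = 1.8284 > 1.2 ⇒ ∉ W

1, 2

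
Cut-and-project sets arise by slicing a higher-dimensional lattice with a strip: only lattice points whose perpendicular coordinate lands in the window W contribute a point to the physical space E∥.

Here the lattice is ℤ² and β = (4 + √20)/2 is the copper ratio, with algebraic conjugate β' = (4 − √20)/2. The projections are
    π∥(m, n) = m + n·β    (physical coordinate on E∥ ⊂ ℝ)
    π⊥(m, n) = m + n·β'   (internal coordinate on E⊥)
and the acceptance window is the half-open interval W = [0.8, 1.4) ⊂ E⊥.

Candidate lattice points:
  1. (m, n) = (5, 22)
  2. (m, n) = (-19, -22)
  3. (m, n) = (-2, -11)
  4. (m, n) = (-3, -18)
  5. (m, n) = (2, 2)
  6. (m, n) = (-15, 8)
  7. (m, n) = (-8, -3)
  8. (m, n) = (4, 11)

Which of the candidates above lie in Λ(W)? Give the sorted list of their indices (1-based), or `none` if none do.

Numerically β ≈ 4.23607 and β' = −1/β ≈ -0.23607.
[1] lift (5,22): star map gives -0.19350; window check 0.8 ≤ -0.19350 < 1.4 is false → out
[2] lift (-19,-22): star map gives -13.80650; window check 0.8 ≤ -13.80650 < 1.4 is false → out
[3] lift (-2,-11): star map gives 0.59675; window check 0.8 ≤ 0.59675 < 1.4 is false → out
[4] lift (-3,-18): star map gives 1.24922; window check 0.8 ≤ 1.24922 < 1.4 is true → IN Λ
[5] lift (2,2): star map gives 1.52786; window check 0.8 ≤ 1.52786 < 1.4 is false → out
[6] lift (-15,8): star map gives -16.88854; window check 0.8 ≤ -16.88854 < 1.4 is false → out
[7] lift (-8,-3): star map gives -7.29180; window check 0.8 ≤ -7.29180 < 1.4 is false → out
[8] lift (4,11): star map gives 1.40325; window check 0.8 ≤ 1.40325 < 1.4 is false → out

4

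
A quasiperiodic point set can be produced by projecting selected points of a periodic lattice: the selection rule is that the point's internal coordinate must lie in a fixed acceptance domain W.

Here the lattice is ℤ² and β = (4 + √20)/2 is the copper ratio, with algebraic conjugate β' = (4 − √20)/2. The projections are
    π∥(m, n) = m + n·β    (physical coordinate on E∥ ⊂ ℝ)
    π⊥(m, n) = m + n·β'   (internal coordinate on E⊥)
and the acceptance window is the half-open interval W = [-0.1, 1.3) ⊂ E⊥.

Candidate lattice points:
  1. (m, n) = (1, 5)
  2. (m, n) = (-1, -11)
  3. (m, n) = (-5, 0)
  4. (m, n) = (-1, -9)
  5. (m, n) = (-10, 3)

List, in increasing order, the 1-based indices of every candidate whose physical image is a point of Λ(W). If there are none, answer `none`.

4

β' = (4−√20)/2 ≈ -0.236068.
candidate 1: (m,n)=(1,5) → π∥ = 1+5·β ≈ 22.180340, π⊥ = 1+5·β' ≈ -0.180340 ∉ [-0.1, 1.3) ⇒ out
candidate 2: (m,n)=(-1,-11) → π∥ = -1-11·β ≈ -47.596748, π⊥ = -1-11·β' ≈ 1.596748 ∉ [-0.1, 1.3) ⇒ out
candidate 3: (m,n)=(-5,0) → π∥ = -5+0·β ≈ -5.000000, π⊥ = -5+0·β' ≈ -5.000000 ∉ [-0.1, 1.3) ⇒ out
candidate 4: (m,n)=(-1,-9) → π∥ = -1-9·β ≈ -39.124612, π⊥ = -1-9·β' ≈ 1.124612 ∈ [-0.1, 1.3) ⇒ IN Λ
candidate 5: (m,n)=(-10,3) → π∥ = -10+3·β ≈ 2.708204, π⊥ = -10+3·β' ≈ -10.708204 ∉ [-0.1, 1.3) ⇒ out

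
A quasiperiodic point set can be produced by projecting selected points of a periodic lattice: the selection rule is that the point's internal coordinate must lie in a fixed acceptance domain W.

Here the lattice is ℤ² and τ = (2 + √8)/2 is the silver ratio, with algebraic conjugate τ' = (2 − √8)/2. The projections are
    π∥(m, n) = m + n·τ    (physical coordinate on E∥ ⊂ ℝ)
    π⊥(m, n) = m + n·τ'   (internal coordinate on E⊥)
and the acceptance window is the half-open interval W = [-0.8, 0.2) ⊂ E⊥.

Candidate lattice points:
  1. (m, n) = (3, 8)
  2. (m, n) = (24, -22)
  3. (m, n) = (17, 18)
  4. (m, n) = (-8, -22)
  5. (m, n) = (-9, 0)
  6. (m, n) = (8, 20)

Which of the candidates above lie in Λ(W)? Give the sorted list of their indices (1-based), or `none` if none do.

Numerically τ ≈ 2.4142 and τ' = −1/τ ≈ -0.4142.
#1 (3,8): internal coord 3 + (8)·τ' = -0.3137; -0.3137 ∈ [-0.8, 0.2) → IN Λ
#2 (24,-22): internal coord 24 + (-22)·τ' = +33.1127; +33.1127 ∉ [-0.8, 0.2) → out
#3 (17,18): internal coord 17 + (18)·τ' = +9.5442; +9.5442 ∉ [-0.8, 0.2) → out
#4 (-8,-22): internal coord -8 + (-22)·τ' = +1.1127; +1.1127 ∉ [-0.8, 0.2) → out
#5 (-9,0): internal coord -9 + (0)·τ' = -9.0000; -9.0000 ∉ [-0.8, 0.2) → out
#6 (8,20): internal coord 8 + (20)·τ' = -0.2843; -0.2843 ∈ [-0.8, 0.2) → IN Λ

1, 6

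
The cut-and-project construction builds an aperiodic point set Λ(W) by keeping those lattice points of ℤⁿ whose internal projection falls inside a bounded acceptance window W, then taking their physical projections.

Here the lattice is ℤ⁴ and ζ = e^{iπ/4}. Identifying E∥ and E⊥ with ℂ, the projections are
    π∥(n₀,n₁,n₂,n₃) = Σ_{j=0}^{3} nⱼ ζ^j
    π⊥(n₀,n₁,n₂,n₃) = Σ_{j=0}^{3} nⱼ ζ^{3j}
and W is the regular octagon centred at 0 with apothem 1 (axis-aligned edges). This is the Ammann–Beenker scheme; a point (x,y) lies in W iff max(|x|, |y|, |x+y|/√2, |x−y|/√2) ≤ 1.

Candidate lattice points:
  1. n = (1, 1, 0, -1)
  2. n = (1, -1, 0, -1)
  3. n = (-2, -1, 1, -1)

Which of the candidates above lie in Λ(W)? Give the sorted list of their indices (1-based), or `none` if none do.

1

π⊥(n) = n₀ + n₁ζ³ + n₂ζ⁶ + n₃ζ⁹ where ζ = e^{iπ/4}.
#1 (1, 1, 0, -1): internal (-0.414214, 0.000000); octagon support 0.414214 vs apothem 1 → ∈ W
#2 (1, -1, 0, -1): internal (1.000000, -1.414214); octagon support 1.707107 vs apothem 1 → ∉ W
#3 (-2, -1, 1, -1): internal (-2.000000, -2.414214); octagon support 3.121320 vs apothem 1 → ∉ W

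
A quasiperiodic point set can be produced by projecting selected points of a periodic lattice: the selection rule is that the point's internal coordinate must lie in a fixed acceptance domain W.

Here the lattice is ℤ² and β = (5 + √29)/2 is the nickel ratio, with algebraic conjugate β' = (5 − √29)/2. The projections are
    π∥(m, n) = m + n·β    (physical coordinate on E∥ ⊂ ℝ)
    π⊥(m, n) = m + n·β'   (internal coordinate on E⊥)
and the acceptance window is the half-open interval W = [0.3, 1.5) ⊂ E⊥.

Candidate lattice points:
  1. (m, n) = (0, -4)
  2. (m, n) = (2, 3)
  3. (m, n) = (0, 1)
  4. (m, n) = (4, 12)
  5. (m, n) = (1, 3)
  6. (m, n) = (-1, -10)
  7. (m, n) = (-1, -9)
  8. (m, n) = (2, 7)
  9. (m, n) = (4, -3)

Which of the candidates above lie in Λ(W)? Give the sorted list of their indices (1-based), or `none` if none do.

1, 2, 5, 6, 7, 8

β' = (5−√29)/2 ≈ -0.192582.
[1] lift (0,-4): star map gives 0.770330; window check 0.3 ≤ 0.770330 < 1.5 is true → IN Λ
[2] lift (2,3): star map gives 1.422253; window check 0.3 ≤ 1.422253 < 1.5 is true → IN Λ
[3] lift (0,1): star map gives -0.192582; window check 0.3 ≤ -0.192582 < 1.5 is false → out
[4] lift (4,12): star map gives 1.689011; window check 0.3 ≤ 1.689011 < 1.5 is false → out
[5] lift (1,3): star map gives 0.422253; window check 0.3 ≤ 0.422253 < 1.5 is true → IN Λ
[6] lift (-1,-10): star map gives 0.925824; window check 0.3 ≤ 0.925824 < 1.5 is true → IN Λ
[7] lift (-1,-9): star map gives 0.733242; window check 0.3 ≤ 0.733242 < 1.5 is true → IN Λ
[8] lift (2,7): star map gives 0.651923; window check 0.3 ≤ 0.651923 < 1.5 is true → IN Λ
[9] lift (4,-3): star map gives 4.577747; window check 0.3 ≤ 4.577747 < 1.5 is false → out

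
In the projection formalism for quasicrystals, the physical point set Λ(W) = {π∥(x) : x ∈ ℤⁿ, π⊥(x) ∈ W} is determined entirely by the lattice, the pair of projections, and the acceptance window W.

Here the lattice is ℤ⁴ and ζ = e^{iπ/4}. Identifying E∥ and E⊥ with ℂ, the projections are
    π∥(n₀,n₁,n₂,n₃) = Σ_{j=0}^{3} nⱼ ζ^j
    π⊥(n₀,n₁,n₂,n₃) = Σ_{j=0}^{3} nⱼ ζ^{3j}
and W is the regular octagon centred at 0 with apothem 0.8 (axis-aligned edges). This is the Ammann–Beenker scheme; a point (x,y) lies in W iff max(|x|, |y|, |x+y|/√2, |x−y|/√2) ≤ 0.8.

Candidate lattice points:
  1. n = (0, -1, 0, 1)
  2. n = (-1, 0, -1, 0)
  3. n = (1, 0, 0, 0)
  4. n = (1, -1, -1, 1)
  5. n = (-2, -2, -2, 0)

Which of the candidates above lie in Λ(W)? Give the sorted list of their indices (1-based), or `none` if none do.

none

Internal map: ζ^{3j} for j=0..3 gives (1,0), (−√2/2,√2/2), (0,−1), (√2/2,√2/2).
#1 (0, -1, 0, 1): internal (1.41421, 0.00000); octagon support 1.41421 vs apothem 0.8 → ∉ W
#2 (-1, 0, -1, 0): internal (-1.00000, 1.00000); octagon support 1.41421 vs apothem 0.8 → ∉ W
#3 (1, 0, 0, 0): internal (1.00000, 0.00000); octagon support 1.00000 vs apothem 0.8 → ∉ W
#4 (1, -1, -1, 1): internal (2.41421, 1.00000); octagon support 2.41421 vs apothem 0.8 → ∉ W
#5 (-2, -2, -2, 0): internal (-0.58579, 0.58579); octagon support 0.82843 vs apothem 0.8 → ∉ W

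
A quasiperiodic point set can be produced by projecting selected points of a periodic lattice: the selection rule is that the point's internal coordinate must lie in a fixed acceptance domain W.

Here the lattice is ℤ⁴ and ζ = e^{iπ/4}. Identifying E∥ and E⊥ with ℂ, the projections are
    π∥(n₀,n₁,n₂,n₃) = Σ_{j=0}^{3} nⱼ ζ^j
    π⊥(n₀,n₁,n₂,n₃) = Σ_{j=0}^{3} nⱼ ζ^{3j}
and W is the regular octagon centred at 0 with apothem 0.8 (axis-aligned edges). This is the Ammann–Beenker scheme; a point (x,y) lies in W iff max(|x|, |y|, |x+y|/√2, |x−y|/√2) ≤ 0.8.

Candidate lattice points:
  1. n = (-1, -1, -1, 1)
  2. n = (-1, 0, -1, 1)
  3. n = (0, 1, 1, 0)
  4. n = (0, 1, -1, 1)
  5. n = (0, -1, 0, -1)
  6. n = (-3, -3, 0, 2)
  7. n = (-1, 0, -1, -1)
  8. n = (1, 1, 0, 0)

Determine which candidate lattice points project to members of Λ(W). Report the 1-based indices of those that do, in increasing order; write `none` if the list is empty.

3, 8

π⊥(n) = n₀ + n₁ζ³ + n₂ζ⁶ + n₃ζ⁹ where ζ = e^{iπ/4}.
candidate 1: n = (-1, -1, -1, 1) → π⊥ ≈ (+0.414214, +1.000000); max(|x|,|y|,|x±y|/√2) = 1.000000 > 0.8 ⇒ ∉ W
candidate 2: n = (-1, 0, -1, 1) → π⊥ ≈ (-0.292893, +1.707107); max(|x|,|y|,|x±y|/√2) = 1.707107 > 0.8 ⇒ ∉ W
candidate 3: n = (0, 1, 1, 0) → π⊥ ≈ (-0.707107, -0.292893); max(|x|,|y|,|x±y|/√2) = 0.707107 ≤ 0.8 ⇒ ∈ W
candidate 4: n = (0, 1, -1, 1) → π⊥ ≈ (+0.000000, +2.414214); max(|x|,|y|,|x±y|/√2) = 2.414214 > 0.8 ⇒ ∉ W
candidate 5: n = (0, -1, 0, -1) → π⊥ ≈ (+0.000000, -1.414214); max(|x|,|y|,|x±y|/√2) = 1.414214 > 0.8 ⇒ ∉ W
candidate 6: n = (-3, -3, 0, 2) → π⊥ ≈ (+0.535534, -0.707107); max(|x|,|y|,|x±y|/√2) = 0.878680 > 0.8 ⇒ ∉ W
candidate 7: n = (-1, 0, -1, -1) → π⊥ ≈ (-1.707107, +0.292893); max(|x|,|y|,|x±y|/√2) = 1.707107 > 0.8 ⇒ ∉ W
candidate 8: n = (1, 1, 0, 0) → π⊥ ≈ (+0.292893, +0.707107); max(|x|,|y|,|x±y|/√2) = 0.707107 ≤ 0.8 ⇒ ∈ W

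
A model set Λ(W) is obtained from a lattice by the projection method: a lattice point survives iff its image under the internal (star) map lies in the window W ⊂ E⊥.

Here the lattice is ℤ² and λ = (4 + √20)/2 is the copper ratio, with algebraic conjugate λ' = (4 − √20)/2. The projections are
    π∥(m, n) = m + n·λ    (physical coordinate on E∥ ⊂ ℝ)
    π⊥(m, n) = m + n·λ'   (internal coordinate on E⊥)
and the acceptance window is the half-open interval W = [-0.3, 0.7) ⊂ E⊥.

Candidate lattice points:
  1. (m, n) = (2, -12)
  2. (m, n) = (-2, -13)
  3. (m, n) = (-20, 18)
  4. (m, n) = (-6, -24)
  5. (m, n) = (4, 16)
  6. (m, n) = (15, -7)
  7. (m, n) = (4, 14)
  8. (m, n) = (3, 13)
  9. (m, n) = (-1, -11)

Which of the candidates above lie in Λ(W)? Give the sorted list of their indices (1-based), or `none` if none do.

5, 7, 8

Numerically λ ≈ 4.2361 and λ' = −1/λ ≈ -0.2361.
#1 (2,-12): internal coord 2 + (-12)·λ' = +4.8328; +4.8328 ∉ [-0.3, 0.7) → out
#2 (-2,-13): internal coord -2 + (-13)·λ' = +1.0689; +1.0689 ∉ [-0.3, 0.7) → out
#3 (-20,18): internal coord -20 + (18)·λ' = -24.2492; -24.2492 ∉ [-0.3, 0.7) → out
#4 (-6,-24): internal coord -6 + (-24)·λ' = -0.3344; -0.3344 ∉ [-0.3, 0.7) → out
#5 (4,16): internal coord 4 + (16)·λ' = +0.2229; +0.2229 ∈ [-0.3, 0.7) → IN Λ
#6 (15,-7): internal coord 15 + (-7)·λ' = +16.6525; +16.6525 ∉ [-0.3, 0.7) → out
#7 (4,14): internal coord 4 + (14)·λ' = +0.6950; +0.6950 ∈ [-0.3, 0.7) → IN Λ
#8 (3,13): internal coord 3 + (13)·λ' = -0.0689; -0.0689 ∈ [-0.3, 0.7) → IN Λ
#9 (-1,-11): internal coord -1 + (-11)·λ' = +1.5967; +1.5967 ∉ [-0.3, 0.7) → out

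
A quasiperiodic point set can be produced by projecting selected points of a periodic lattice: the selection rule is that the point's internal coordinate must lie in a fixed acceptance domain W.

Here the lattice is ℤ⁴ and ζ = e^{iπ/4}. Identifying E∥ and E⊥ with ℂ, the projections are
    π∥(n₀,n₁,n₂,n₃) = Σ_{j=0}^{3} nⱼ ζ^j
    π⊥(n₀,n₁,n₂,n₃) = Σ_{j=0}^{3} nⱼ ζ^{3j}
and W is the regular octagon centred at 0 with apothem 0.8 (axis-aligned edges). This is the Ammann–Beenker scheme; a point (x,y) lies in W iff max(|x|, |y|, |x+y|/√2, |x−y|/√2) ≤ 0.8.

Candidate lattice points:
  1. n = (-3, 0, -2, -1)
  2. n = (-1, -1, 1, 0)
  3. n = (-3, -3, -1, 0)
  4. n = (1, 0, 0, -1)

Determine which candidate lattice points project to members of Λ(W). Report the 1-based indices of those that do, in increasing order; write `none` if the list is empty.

4

Internal map: ζ^{3j} for j=0..3 gives (1,0), (−√2/2,√2/2), (0,−1), (√2/2,√2/2).
candidate 1: n = (-3, 0, -2, -1) → π⊥ ≈ (-3.7071, +1.2929); max(|x|,|y|,|x±y|/√2) = 3.7071 > 0.8 ⇒ ∉ W
candidate 2: n = (-1, -1, 1, 0) → π⊥ ≈ (-0.2929, -1.7071); max(|x|,|y|,|x±y|/√2) = 1.7071 > 0.8 ⇒ ∉ W
candidate 3: n = (-3, -3, -1, 0) → π⊥ ≈ (-0.8787, -1.1213); max(|x|,|y|,|x±y|/√2) = 1.4142 > 0.8 ⇒ ∉ W
candidate 4: n = (1, 0, 0, -1) → π⊥ ≈ (+0.2929, -0.7071); max(|x|,|y|,|x±y|/√2) = 0.7071 ≤ 0.8 ⇒ ∈ W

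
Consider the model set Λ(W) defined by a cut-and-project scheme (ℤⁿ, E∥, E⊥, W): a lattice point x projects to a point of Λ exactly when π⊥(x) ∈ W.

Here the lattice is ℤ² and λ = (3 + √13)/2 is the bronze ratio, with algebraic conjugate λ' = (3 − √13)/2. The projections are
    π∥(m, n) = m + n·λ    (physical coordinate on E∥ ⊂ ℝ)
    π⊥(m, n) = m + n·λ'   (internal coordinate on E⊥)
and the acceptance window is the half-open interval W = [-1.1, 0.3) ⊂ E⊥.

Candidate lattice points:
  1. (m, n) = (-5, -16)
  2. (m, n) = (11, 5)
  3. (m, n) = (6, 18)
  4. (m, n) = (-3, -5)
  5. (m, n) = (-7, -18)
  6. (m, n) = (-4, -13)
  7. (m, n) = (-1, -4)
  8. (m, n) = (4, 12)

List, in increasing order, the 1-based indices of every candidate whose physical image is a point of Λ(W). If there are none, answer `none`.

1, 6, 7

Compute λ' = (3−√13)/2 = -0.302776, so π⊥(m,n) = m -0.302776·n.
[1] lift (-5,-16): star map gives -0.155590; window check -1.1 ≤ -0.155590 < 0.3 is true → IN Λ
[2] lift (11,5): star map gives 9.486122; window check -1.1 ≤ 9.486122 < 0.3 is false → out
[3] lift (6,18): star map gives 0.550039; window check -1.1 ≤ 0.550039 < 0.3 is false → out
[4] lift (-3,-5): star map gives -1.486122; window check -1.1 ≤ -1.486122 < 0.3 is false → out
[5] lift (-7,-18): star map gives -1.550039; window check -1.1 ≤ -1.550039 < 0.3 is false → out
[6] lift (-4,-13): star map gives -0.063917; window check -1.1 ≤ -0.063917 < 0.3 is true → IN Λ
[7] lift (-1,-4): star map gives 0.211103; window check -1.1 ≤ 0.211103 < 0.3 is true → IN Λ
[8] lift (4,12): star map gives 0.366692; window check -1.1 ≤ 0.366692 < 0.3 is false → out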